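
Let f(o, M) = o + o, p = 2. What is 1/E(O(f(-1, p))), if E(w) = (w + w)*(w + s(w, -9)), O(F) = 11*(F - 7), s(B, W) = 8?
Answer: 1/18018 ≈ 5.5500e-5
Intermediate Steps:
f(o, M) = 2*o
O(F) = -77 + 11*F (O(F) = 11*(-7 + F) = -77 + 11*F)
E(w) = 2*w*(8 + w) (E(w) = (w + w)*(w + 8) = (2*w)*(8 + w) = 2*w*(8 + w))
1/E(O(f(-1, p))) = 1/(2*(-77 + 11*(2*(-1)))*(8 + (-77 + 11*(2*(-1))))) = 1/(2*(-77 + 11*(-2))*(8 + (-77 + 11*(-2)))) = 1/(2*(-77 - 22)*(8 + (-77 - 22))) = 1/(2*(-99)*(8 - 99)) = 1/(2*(-99)*(-91)) = 1/18018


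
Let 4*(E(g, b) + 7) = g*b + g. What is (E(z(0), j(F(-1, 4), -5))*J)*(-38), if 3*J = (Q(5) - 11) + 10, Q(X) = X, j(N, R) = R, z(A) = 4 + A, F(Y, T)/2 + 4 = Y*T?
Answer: 1672/3 ≈ 557.33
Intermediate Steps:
F(Y, T) = -8 + 2*T*Y (F(Y, T) = -8 + 2*(Y*T) = -8 + 2*(T*Y) = -8 + 2*T*Y)
E(g, b) = -7 + g/4 + b*g/4 (E(g, b) = -7 + (g*b + g)/4 = -7 + (b*g + g)/4 = -7 + (g + b*g)/4 = -7 + (g/4 + b*g/4) = -7 + g/4 + b*g/4)
J = 4/3 (J = ((5 - 11) + 10)/3 = (-6 + 10)/3 = (1/3)*4 = 4/3 ≈ 1.3333)
(E(z(0), j(F(-1, 4), -5))*J)*(-38) = ((-7 + (4 + 0)/4 + (1/4)*(-5)*(4 + 0))*(4/3))*(-38) = ((-7 + (1/4)*4 + (1/4)*(-5)*4)*(4/3))*(-38) = ((-7 + 1 - 5)*(4/3))*(-38) = -11*4/3*(-38) = -44/3*(-38) = 1672/3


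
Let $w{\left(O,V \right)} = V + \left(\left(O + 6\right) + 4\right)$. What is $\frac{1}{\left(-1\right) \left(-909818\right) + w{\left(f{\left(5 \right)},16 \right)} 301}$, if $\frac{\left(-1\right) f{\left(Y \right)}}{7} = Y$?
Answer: $\frac{1}{907109} \approx 1.1024 \cdot 10^{-6}$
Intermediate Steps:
$f{\left(Y \right)} = - 7 Y$
$w{\left(O,V \right)} = 10 + O + V$ ($w{\left(O,V \right)} = V + \left(\left(6 + O\right) + 4\right) = V + \left(10 + O\right) = 10 + O + V$)
$\frac{1}{\left(-1\right) \left(-909818\right) + w{\left(f{\left(5 \right)},16 \right)} 301} = \frac{1}{\left(-1\right) \left(-909818\right) + \left(10 - 35 + 16\right) 301} = \frac{1}{909818 + \left(10 - 35 + 16\right) 301} = \frac{1}{909818 - 2709} = \frac{1}{907109}$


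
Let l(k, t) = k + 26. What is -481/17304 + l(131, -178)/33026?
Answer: -940627/40820136 ≈ -0.023043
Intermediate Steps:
l(k, t) = 26 + k
-481/17304 + l(131, -178)/33026 = -481/17304 + (26 + 131)/33026 = -481*1/17304 + 157*(1/33026) = -481/17304 + 157/33026 = -940627/40820136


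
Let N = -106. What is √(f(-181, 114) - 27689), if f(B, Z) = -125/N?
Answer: 3*I*√34566706/106 ≈ 166.4*I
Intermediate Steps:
f(B, Z) = 125/106 (f(B, Z) = -125/(-106) = -125*(-1/106) = 125/106)
√(f(-181, 114) - 27689) = √(125/106 - 27689) = √(-2934909/106) = 3*I*√34566706/106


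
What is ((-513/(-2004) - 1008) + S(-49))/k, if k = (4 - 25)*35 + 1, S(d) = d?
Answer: 705905/490312 ≈ 1.4397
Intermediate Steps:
k = -734 (k = -21*35 + 1 = -735 + 1 = -734)
((-513/(-2004) - 1008) + S(-49))/k = ((-513/(-2004) - 1008) - 49)/(-734) = ((-513*(-1/2004) - 1008) - 49)*(-1/734) = ((171/668 - 1008) - 49)*(-1/734) = (-673173/668 - 49)*(-1/734) = -705905/668*(-1/734) = 705905/490312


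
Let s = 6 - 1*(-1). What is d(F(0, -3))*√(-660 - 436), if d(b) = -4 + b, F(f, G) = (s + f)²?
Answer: 90*I*√274 ≈ 1489.8*I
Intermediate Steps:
s = 7 (s = 6 + 1 = 7)
F(f, G) = (7 + f)²
d(F(0, -3))*√(-660 - 436) = (-4 + (7 + 0)²)*√(-660 - 436) = (-4 + 7²)*√(-1096) = (-4 + 49)*(2*I*√274) = 45*(2*I*√274) = 90*I*√274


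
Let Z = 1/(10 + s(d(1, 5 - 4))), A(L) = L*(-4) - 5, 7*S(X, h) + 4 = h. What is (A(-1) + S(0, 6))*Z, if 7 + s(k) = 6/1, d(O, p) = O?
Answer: -5/63 ≈ -0.079365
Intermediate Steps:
s(k) = -1 (s(k) = -7 + 6/1 = -7 + 6*1 = -7 + 6 = -1)
S(X, h) = -4/7 + h/7
A(L) = -5 - 4*L (A(L) = -4*L - 5 = -5 - 4*L)
Z = ⅑ (Z = 1/(10 - 1) = 1/9 = ⅑ ≈ 0.11111)
(A(-1) + S(0, 6))*Z = ((-5 - 4*(-1)) + (-4/7 + (⅐)*6))*(⅑) = ((-5 + 4) + (-4/7 + 6/7))*(⅑) = (-1 + 2/7)*(⅑) = -5/7*⅑ = -5/63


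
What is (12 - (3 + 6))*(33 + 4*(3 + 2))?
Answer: 159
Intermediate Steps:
(12 - (3 + 6))*(33 + 4*(3 + 2)) = (12 - 1*9)*(33 + 4*5) = (12 - 9)*(33 + 20) = 3*53 = 159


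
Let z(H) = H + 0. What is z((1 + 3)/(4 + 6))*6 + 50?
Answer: 262/5 ≈ 52.400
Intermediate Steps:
z(H) = H
z((1 + 3)/(4 + 6))*6 + 50 = ((1 + 3)/(4 + 6))*6 + 50 = (4/10)*6 + 50 = (4*(⅒))*6 + 50 = (⅖)*6 + 50 = 12/5 + 50 = 262/5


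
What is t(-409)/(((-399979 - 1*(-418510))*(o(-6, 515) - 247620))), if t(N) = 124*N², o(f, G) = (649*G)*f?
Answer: -10371422/20875449465 ≈ -0.00049682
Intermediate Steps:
o(f, G) = 649*G*f
t(-409)/(((-399979 - 1*(-418510))*(o(-6, 515) - 247620))) = (124*(-409)²)/(((-399979 - 1*(-418510))*(649*515*(-6) - 247620))) = (124*167281)/(((-399979 + 418510)*(-2005410 - 247620))) = 20742844/((18531*(-2253030))) = 20742844/(-41750898930) = 20742844*(-1/41750898930) = -10371422/20875449465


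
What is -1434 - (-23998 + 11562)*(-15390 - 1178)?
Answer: -206041082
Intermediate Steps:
-1434 - (-23998 + 11562)*(-15390 - 1178) = -1434 - (-12436)*(-16568) = -1434 - 1*206039648 = -1434 - 206039648 = -206041082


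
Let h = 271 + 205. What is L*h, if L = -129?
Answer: -61404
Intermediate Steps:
h = 476
L*h = -129*476 = -61404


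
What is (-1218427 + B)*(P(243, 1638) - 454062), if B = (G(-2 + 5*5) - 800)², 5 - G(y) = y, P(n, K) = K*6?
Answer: 244019068902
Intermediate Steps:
P(n, K) = 6*K
G(y) = 5 - y
B = 669124 (B = ((5 - (-2 + 5*5)) - 800)² = ((5 - (-2 + 25)) - 800)² = ((5 - 1*23) - 800)² = ((5 - 23) - 800)² = (-18 - 800)² = (-818)² = 669124)
(-1218427 + B)*(P(243, 1638) - 454062) = (-1218427 + 669124)*(6*1638 - 454062) = -549303*(9828 - 454062) = -549303*(-444234) = 244019068902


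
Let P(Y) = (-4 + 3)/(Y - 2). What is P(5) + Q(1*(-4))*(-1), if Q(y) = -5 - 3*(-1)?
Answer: 5/3 ≈ 1.6667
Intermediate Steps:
P(Y) = -1/(-2 + Y)
Q(y) = -2 (Q(y) = -5 + 3 = -2)
P(5) + Q(1*(-4))*(-1) = -1/(-2 + 5) - 2*(-1) = -1/3 + 2 = -1*⅓ + 2 = -⅓ + 2 = 5/3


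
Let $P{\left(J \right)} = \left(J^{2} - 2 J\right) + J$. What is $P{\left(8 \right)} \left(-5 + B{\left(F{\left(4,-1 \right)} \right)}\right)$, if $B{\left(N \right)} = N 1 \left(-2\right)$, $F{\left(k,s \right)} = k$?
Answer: $-728$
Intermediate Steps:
$P{\left(J \right)} = J^{2} - J$
$B{\left(N \right)} = - 2 N$ ($B{\left(N \right)} = N \left(-2\right) = - 2 N$)
$P{\left(8 \right)} \left(-5 + B{\left(F{\left(4,-1 \right)} \right)}\right) = 8 \left(-1 + 8\right) \left(-5 - 8\right) = 8 \cdot 7 \left(-5 - 8\right) = 56 \left(-13\right) = -728$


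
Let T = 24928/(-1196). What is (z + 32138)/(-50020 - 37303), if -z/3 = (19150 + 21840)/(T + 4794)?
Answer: -22914874991/62312557601 ≈ -0.36774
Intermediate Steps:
T = -6232/299 (T = 24928*(-1/1196) = -6232/299 ≈ -20.843)
z = -18384015/713587 (z = -3*(19150 + 21840)/(-6232/299 + 4794) = -122970/1427174/299 = -122970*299/1427174 = -3*6128005/713587 = -18384015/713587 ≈ -25.763)
(z + 32138)/(-50020 - 37303) = (-18384015/713587 + 32138)/(-50020 - 37303) = (22914874991/713587)/(-87323) = (22914874991/713587)*(-1/87323) = -22914874991/62312557601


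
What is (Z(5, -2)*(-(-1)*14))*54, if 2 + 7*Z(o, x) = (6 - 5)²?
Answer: -108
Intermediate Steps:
Z(o, x) = -⅐ (Z(o, x) = -2/7 + (6 - 5)²/7 = -2/7 + (⅐)*1² = -2/7 + (⅐)*1 = -2/7 + ⅐ = -⅐)
(Z(5, -2)*(-(-1)*14))*54 = -(-1)*(-1*14)/7*54 = -(-1)*(-14)/7*54 = -⅐*14*54 = -2*54 = -108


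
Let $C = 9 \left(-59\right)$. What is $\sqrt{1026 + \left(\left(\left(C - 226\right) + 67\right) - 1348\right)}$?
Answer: $2 i \sqrt{253} \approx 31.812 i$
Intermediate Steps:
$C = -531$
$\sqrt{1026 + \left(\left(\left(C - 226\right) + 67\right) - 1348\right)} = \sqrt{1026 + \left(\left(\left(-531 - 226\right) + 67\right) - 1348\right)} = \sqrt{1026 + \left(\left(-757 + 67\right) - 1348\right)} = \sqrt{1026 - 2038} = \sqrt{-1012} = 2 i \sqrt{253}$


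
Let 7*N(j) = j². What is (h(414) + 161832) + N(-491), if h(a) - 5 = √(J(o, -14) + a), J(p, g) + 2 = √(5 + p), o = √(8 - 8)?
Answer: 1373940/7 + √(412 + √5) ≈ 1.9630e+5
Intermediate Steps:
o = 0 (o = √0 = 0)
J(p, g) = -2 + √(5 + p)
h(a) = 5 + √(-2 + a + √5) (h(a) = 5 + √((-2 + √(5 + 0)) + a) = 5 + √((-2 + √5) + a) = 5 + √(-2 + a + √5))
N(j) = j²/7
(h(414) + 161832) + N(-491) = ((5 + √(-2 + 414 + √5)) + 161832) + (⅐)*(-491)² = ((5 + √(412 + √5)) + 161832) + (⅐)*241081 = (161837 + √(412 + √5)) + 241081/7 = 1373940/7 + √(412 + √5)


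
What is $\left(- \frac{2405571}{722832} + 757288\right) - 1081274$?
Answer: $- \frac{78063284641}{240944} \approx -3.2399 \cdot 10^{5}$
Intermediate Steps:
$\left(- \frac{2405571}{722832} + 757288\right) - 1081274 = \left(\left(-2405571\right) \frac{1}{722832} + 757288\right) - 1081274 = \left(- \frac{801857}{240944} + 757288\right) - 1081274 = \frac{182463198015}{240944} - 1081274 = - \frac{78063284641}{240944}$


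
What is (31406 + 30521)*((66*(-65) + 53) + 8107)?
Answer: 239657490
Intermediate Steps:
(31406 + 30521)*((66*(-65) + 53) + 8107) = 61927*((-4290 + 53) + 8107) = 61927*(-4237 + 8107) = 61927*3870 = 239657490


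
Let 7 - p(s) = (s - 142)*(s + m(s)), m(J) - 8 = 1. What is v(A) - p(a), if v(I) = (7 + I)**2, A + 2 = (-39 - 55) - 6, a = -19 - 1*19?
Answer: 14238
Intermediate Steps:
a = -38 (a = -19 - 19 = -38)
A = -102 (A = -2 + ((-39 - 55) - 6) = -2 + (-94 - 6) = -2 - 100 = -102)
m(J) = 9 (m(J) = 8 + 1 = 9)
p(s) = 7 - (-142 + s)*(9 + s) (p(s) = 7 - (s - 142)*(s + 9) = 7 - (-142 + s)*(9 + s))
v(A) - p(a) = (7 - 102)**2 - (1285 - 1*(-38)**2 + 133*(-38)) = (-95)**2 - (1285 - 1*1444 - 5054) = 9025 - (1285 - 1444 - 5054) = 9025 - 1*(-5213) = 9025 + 5213 = 14238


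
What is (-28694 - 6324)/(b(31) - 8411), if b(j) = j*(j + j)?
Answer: 35018/6489 ≈ 5.3965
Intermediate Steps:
b(j) = 2*j² (b(j) = j*(2*j) = 2*j²)
(-28694 - 6324)/(b(31) - 8411) = (-28694 - 6324)/(2*31² - 8411) = -35018/(2*961 - 8411) = -35018/(1922 - 8411) = -35018/(-6489) = -35018*(-1/6489) = 35018/6489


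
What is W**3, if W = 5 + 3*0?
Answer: 125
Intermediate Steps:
W = 5 (W = 5 + 0 = 5)
W**3 = 5**3 = 125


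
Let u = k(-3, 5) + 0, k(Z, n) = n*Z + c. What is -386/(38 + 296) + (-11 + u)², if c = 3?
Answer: 88150/167 ≈ 527.84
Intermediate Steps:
k(Z, n) = 3 + Z*n (k(Z, n) = n*Z + 3 = Z*n + 3 = 3 + Z*n)
u = -12 (u = (3 - 3*5) + 0 = (3 - 15) + 0 = -12 + 0 = -12)
-386/(38 + 296) + (-11 + u)² = -386/(38 + 296) + (-11 - 12)² = -386/334 + (-23)² = (1/334)*(-386) + 529 = -193/167 + 529 = 88150/167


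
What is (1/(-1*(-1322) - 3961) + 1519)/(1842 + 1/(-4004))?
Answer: 176380160/213885643 ≈ 0.82465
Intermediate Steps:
(1/(-1*(-1322) - 3961) + 1519)/(1842 + 1/(-4004)) = (1/(1322 - 3961) + 1519)/(1842 - 1/4004) = (1/(-2639) + 1519)/(7375367/4004) = (-1/2639 + 1519)*(4004/7375367) = (4008640/2639)*(4004/7375367) = 176380160/213885643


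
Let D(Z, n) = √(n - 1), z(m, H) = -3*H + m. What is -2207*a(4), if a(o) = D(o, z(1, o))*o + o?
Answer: -8828 - 17656*I*√3 ≈ -8828.0 - 30581.0*I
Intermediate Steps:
z(m, H) = m - 3*H
D(Z, n) = √(-1 + n)
a(o) = o + o*√3*√(-o) (a(o) = √(-1 + (1 - 3*o))*o + o = √(-3*o)*o + o = (√3*√(-o))*o + o = o*√3*√(-o) + o = o + o*√3*√(-o))
-2207*a(4) = -8828*(1 + √3*√(-1*4)) = -8828*(1 + √3*√(-4)) = -8828*(1 + √3*(2*I)) = -8828*(1 + 2*I*√3) = -2207*(4 + 8*I*√3) = -8828 - 17656*I*√3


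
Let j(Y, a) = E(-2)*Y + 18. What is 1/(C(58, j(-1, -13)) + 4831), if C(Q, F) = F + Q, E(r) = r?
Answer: 1/4909 ≈ 0.00020371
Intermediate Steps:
j(Y, a) = 18 - 2*Y (j(Y, a) = -2*Y + 18 = 18 - 2*Y)
1/(C(58, j(-1, -13)) + 4831) = 1/(((18 - 2*(-1)) + 58) + 4831) = 1/(((18 + 2) + 58) + 4831) = 1/((20 + 58) + 4831) = 1/(78 + 4831) = 1/4909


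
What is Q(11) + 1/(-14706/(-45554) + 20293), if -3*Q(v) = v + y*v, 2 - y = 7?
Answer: 20337792947/1386663042 ≈ 14.667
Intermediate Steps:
y = -5 (y = 2 - 1*7 = 2 - 7 = -5)
Q(v) = 4*v/3 (Q(v) = -(v - 5*v)/3 = -(-4)*v/3 = 4*v/3)
Q(11) + 1/(-14706/(-45554) + 20293) = (4/3)*11 + 1/(-14706/(-45554) + 20293) = 44/3 + 1/(-14706*(-1/45554) + 20293) = 44/3 + 1/(7353/22777 + 20293) = 44/3 + 1/(462221014/22777) = 44/3 + 22777/462221014 = 20337792947/1386663042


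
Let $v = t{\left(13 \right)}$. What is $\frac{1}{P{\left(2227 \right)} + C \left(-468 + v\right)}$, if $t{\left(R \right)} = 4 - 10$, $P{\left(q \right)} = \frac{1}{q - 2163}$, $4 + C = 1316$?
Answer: $- \frac{64}{39800831} \approx -1.608 \cdot 10^{-6}$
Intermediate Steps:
$C = 1312$ ($C = -4 + 1316 = 1312$)
$P{\left(q \right)} = \frac{1}{-2163 + q}$
$t{\left(R \right)} = -6$ ($t{\left(R \right)} = 4 - 10 = -6$)
$v = -6$
$\frac{1}{P{\left(2227 \right)} + C \left(-468 + v\right)} = \frac{1}{\frac{1}{-2163 + 2227} + 1312 \left(-468 - 6\right)} = \frac{1}{\frac{1}{64} + 1312 \left(-474\right)} = \frac{1}{\frac{1}{64} - 621888} = \frac{1}{- \frac{39800831}{64}} = - \frac{64}{39800831}$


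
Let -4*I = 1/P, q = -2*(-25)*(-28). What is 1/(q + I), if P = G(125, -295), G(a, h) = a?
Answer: -500/700001 ≈ -0.00071428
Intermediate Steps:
P = 125
q = -1400 (q = 50*(-28) = -1400)
I = -1/500 (I = -1/4/125 = -1/4*1/125 = -1/500 ≈ -0.0020000)
1/(q + I) = 1/(-1400 - 1/500) = 1/(-700001/500) = -500/700001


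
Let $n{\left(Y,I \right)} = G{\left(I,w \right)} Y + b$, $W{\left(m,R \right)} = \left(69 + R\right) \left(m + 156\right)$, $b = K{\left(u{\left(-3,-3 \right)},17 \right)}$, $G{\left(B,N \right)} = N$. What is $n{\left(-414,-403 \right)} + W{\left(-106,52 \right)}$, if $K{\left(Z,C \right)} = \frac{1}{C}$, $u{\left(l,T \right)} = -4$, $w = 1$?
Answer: $\frac{95813}{17} \approx 5636.1$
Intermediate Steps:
$b = \frac{1}{17} \approx 0.058824$
$W{\left(m,R \right)} = \left(69 + R\right) \left(156 + m\right)$
$n{\left(Y,I \right)} = \frac{1}{17} + Y$ ($n{\left(Y,I \right)} = 1 Y + \frac{1}{17} = Y + \frac{1}{17} = \frac{1}{17} + Y$)
$n{\left(-414,-403 \right)} + W{\left(-106,52 \right)} = \left(\frac{1}{17} - 414\right) + \left(10764 + 69 \left(-106\right) + 156 \cdot 52 + 52 \left(-106\right)\right) = - \frac{7037}{17} + \left(10764 - 7314 + 8112 - 5512\right) = - \frac{7037}{17} + 6050 = \frac{95813}{17}$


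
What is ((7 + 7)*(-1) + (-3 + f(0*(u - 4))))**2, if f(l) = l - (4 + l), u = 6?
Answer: 441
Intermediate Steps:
f(l) = -4 (f(l) = l + (-4 - l) = -4)
((7 + 7)*(-1) + (-3 + f(0*(u - 4))))**2 = ((7 + 7)*(-1) + (-3 - 4))**2 = (14*(-1) - 7)**2 = (-14 - 7)**2 = (-21)**2 = 441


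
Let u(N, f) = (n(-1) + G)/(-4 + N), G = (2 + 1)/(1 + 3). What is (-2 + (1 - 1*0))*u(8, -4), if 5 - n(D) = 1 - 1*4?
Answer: -35/16 ≈ -2.1875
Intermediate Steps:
n(D) = 8 (n(D) = 5 - (1 - 1*4) = 5 - (1 - 4) = 5 - 1*(-3) = 5 + 3 = 8)
G = ¾ (G = 3/4 = 3*(¼) = ¾ ≈ 0.75000)
u(N, f) = 35/(4*(-4 + N)) (u(N, f) = (8 + ¾)/(-4 + N) = 35/(4*(-4 + N)))
(-2 + (1 - 1*0))*u(8, -4) = (-2 + (1 - 1*0))*(35/(4*(-4 + 8))) = (-2 + (1 + 0))*((35/4)/4) = (-2 + 1)*((35/4)*(¼)) = -1*35/16 = -35/16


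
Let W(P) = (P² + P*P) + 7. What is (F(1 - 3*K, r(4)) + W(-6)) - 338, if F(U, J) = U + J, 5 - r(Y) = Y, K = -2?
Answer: -251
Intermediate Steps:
r(Y) = 5 - Y
F(U, J) = J + U
W(P) = 7 + 2*P² (W(P) = (P² + P²) + 7 = 2*P² + 7 = 7 + 2*P²)
(F(1 - 3*K, r(4)) + W(-6)) - 338 = (((5 - 1*4) + (1 - 3*(-2))) + (7 + 2*(-6)²)) - 338 = (((5 - 4) + (1 + 6)) + (7 + 2*36)) - 338 = ((1 + 7) + (7 + 72)) - 338 = (8 + 79) - 338 = 87 - 338 = -251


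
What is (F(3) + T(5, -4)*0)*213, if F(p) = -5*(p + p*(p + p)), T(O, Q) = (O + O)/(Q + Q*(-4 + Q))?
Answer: -22365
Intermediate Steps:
T(O, Q) = 2*O/(Q + Q*(-4 + Q)) (T(O, Q) = (2*O)/(Q + Q*(-4 + Q)) = 2*O/(Q + Q*(-4 + Q)))
F(p) = -10*p**2 - 5*p (F(p) = -5*(p + p*(2*p)) = -5*(p + 2*p**2) = -10*p**2 - 5*p)
(F(3) + T(5, -4)*0)*213 = (-5*3*(1 + 2*3) + (2*5/(-4*(-3 - 4)))*0)*213 = (-5*3*(1 + 6) + (2*5*(-1/4)/(-7))*0)*213 = (-5*3*7 + (2*5*(-1/4)*(-1/7))*0)*213 = (-105 + (5/14)*0)*213 = (-105 + 0)*213 = -105*213 = -22365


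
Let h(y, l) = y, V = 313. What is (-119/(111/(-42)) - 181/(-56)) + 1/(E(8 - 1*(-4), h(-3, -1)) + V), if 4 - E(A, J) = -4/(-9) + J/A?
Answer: 1140494757/23631160 ≈ 48.262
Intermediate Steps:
E(A, J) = 32/9 - J/A (E(A, J) = 4 - (-4/(-9) + J/A) = 4 - (-4*(-⅑) + J/A) = 4 - (4/9 + J/A) = 4 + (-4/9 - J/A) = 32/9 - J/A)
(-119/(111/(-42)) - 181/(-56)) + 1/(E(8 - 1*(-4), h(-3, -1)) + V) = (-119/(111/(-42)) - 181/(-56)) + 1/((32/9 - 1*(-3)/(8 - 1*(-4))) + 313) = (-119/(111*(-1/42)) - 181*(-1/56)) + 1/((32/9 - 1*(-3)/(8 + 4)) + 313) = (-119/(-37/14) + 181/56) + 1/((32/9 - 1*(-3)/12) + 313) = (-119*(-14/37) + 181/56) + 1/((32/9 - 1*(-3)*1/12) + 313) = (1666/37 + 181/56) + 1/((32/9 + ¼) + 313) = 99993/2072 + 1/(137/36 + 313) = 99993/2072 + 1/(11405/36) = 99993/2072 + 36/11405 = 1140494757/23631160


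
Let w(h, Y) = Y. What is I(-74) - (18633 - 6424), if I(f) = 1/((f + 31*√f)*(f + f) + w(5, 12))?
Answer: -5121340824151/419472588 + 1147*I*√74/419472588 ≈ -12209.0 + 2.3522e-5*I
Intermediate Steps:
I(f) = 1/(12 + 2*f*(f + 31*√f)) (I(f) = 1/((f + 31*√f)*(f + f) + 12) = 1/((f + 31*√f)*(2*f) + 12) = 1/(2*f*(f + 31*√f) + 12) = 1/(12 + 2*f*(f + 31*√f)))
I(-74) - (18633 - 6424) = 1/(2*(6 + (-74)² + 31*(-74)^(3/2))) - (18633 - 6424) = 1/(2*(6 + 5476 + 31*(-74*I*√74))) - 1*12209 = 1/(2*(6 + 5476 - 2294*I*√74)) - 12209 = 1/(2*(5482 - 2294*I*√74)) - 12209 = -12209 + 1/(2*(5482 - 2294*I*√74))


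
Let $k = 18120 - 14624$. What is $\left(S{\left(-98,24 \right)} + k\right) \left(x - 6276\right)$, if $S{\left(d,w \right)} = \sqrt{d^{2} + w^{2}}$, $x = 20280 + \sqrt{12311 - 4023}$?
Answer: $8 \left(1748 + \sqrt{2545}\right) \left(3501 + \sqrt{518}\right) \approx 5.0698 \cdot 10^{7}$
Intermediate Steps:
$k = 3496$
$x = 20280 + 4 \sqrt{518}$ ($x = 20280 + \sqrt{8288} = 20280 + 4 \sqrt{518} \approx 20371.0$)
$\left(S{\left(-98,24 \right)} + k\right) \left(x - 6276\right) = \left(\sqrt{\left(-98\right)^{2} + 24^{2}} + 3496\right) \left(\left(20280 + 4 \sqrt{518}\right) - 6276\right) = \left(\sqrt{9604 + 576} + 3496\right) \left(14004 + 4 \sqrt{518}\right) = \left(\sqrt{10180} + 3496\right) \left(14004 + 4 \sqrt{518}\right) = \left(2 \sqrt{2545} + 3496\right) \left(14004 + 4 \sqrt{518}\right) = \left(3496 + 2 \sqrt{2545}\right) \left(14004 + 4 \sqrt{518}\right)$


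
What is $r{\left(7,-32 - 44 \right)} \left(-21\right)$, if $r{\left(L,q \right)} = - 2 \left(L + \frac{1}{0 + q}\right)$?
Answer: $\frac{11151}{38} \approx 293.45$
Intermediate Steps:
$r{\left(L,q \right)} = - 2 L - \frac{2}{q}$ ($r{\left(L,q \right)} = - 2 \left(L + \frac{1}{q}\right) = - 2 L - \frac{2}{q}$)
$r{\left(7,-32 - 44 \right)} \left(-21\right) = \left(\left(-2\right) 7 - \frac{2}{-32 - 44}\right) \left(-21\right) = \left(-14 - \frac{2}{-76}\right) \left(-21\right) = \left(-14 - - \frac{1}{38}\right) \left(-21\right) = \left(-14 + \frac{1}{38}\right) \left(-21\right) = \left(- \frac{531}{38}\right) \left(-21\right) = \frac{11151}{38}$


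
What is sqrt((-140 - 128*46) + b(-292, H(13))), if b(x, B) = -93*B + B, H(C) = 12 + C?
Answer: 2*I*sqrt(2082) ≈ 91.258*I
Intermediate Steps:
b(x, B) = -92*B
sqrt((-140 - 128*46) + b(-292, H(13))) = sqrt((-140 - 128*46) - 92*(12 + 13)) = sqrt((-140 - 5888) - 92*25) = sqrt(-6028 - 2300) = sqrt(-8328) = 2*I*sqrt(2082)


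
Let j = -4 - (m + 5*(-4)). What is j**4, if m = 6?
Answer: 10000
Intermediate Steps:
j = 10 (j = -4 - (6 + 5*(-4)) = -4 - (6 - 20) = -4 - 1*(-14) = -4 + 14 = 10)
j**4 = 10**4 = 10000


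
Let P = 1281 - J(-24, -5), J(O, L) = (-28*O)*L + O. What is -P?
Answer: -4665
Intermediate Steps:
J(O, L) = O - 28*L*O (J(O, L) = -28*L*O + O = O - 28*L*O)
P = 4665 (P = 1281 - (-24)*(1 - 28*(-5)) = 1281 - (-24)*(1 + 140) = 1281 - (-24)*141 = 1281 - 1*(-3384) = 1281 + 3384 = 4665)
-P = -1*4665 = -4665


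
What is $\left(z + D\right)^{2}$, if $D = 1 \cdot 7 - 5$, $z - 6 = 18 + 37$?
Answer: $3969$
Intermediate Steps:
$z = 61$ ($z = 6 + \left(18 + 37\right) = 6 + 55 = 61$)
$D = 2$ ($D = 7 - 5 = 2$)
$\left(z + D\right)^{2} = \left(61 + 2\right)^{2} = 63^{2} = 3969$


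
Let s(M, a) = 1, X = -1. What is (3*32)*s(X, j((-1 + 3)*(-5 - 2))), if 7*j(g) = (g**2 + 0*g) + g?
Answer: 96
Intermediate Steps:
j(g) = g/7 + g**2/7 (j(g) = ((g**2 + 0*g) + g)/7 = ((g**2 + 0) + g)/7 = (g**2 + g)/7 = (g + g**2)/7 = g/7 + g**2/7)
(3*32)*s(X, j((-1 + 3)*(-5 - 2))) = (3*32)*1 = 96*1 = 96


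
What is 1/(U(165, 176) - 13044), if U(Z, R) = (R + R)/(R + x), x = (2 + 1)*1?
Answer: -179/2334524 ≈ -7.6675e-5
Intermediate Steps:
x = 3 (x = 3*1 = 3)
U(Z, R) = 2*R/(3 + R) (U(Z, R) = (R + R)/(R + 3) = (2*R)/(3 + R) = 2*R/(3 + R))
1/(U(165, 176) - 13044) = 1/(2*176/(3 + 176) - 13044) = 1/(2*176/179 - 13044) = 1/(2*176*(1/179) - 13044) = 1/(352/179 - 13044) = 1/(-2334524/179) = -179/2334524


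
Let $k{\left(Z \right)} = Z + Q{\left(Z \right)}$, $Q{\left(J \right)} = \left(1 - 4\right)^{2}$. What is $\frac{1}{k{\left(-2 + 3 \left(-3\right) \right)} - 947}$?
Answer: $- \frac{1}{949} \approx -0.0010537$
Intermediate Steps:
$Q{\left(J \right)} = 9$ ($Q{\left(J \right)} = \left(-3\right)^{2} = 9$)
$k{\left(Z \right)} = 9 + Z$ ($k{\left(Z \right)} = Z + 9 = 9 + Z$)
$\frac{1}{k{\left(-2 + 3 \left(-3\right) \right)} - 947} = \frac{1}{\left(9 + \left(-2 + 3 \left(-3\right)\right)\right) - 947} = \frac{1}{\left(9 - 11\right) - 947} = \frac{1}{-2 - 947} = \frac{1}{-949} = - \frac{1}{949}$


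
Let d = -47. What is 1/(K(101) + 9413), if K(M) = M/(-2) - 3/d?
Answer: 94/880081 ≈ 0.00010681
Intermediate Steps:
K(M) = 3/47 - M/2 (K(M) = M/(-2) - 3/(-47) = M*(-1/2) - 3*(-1/47) = -M/2 + 3/47 = 3/47 - M/2)
1/(K(101) + 9413) = 1/((3/47 - 1/2*101) + 9413) = 1/((3/47 - 101/2) + 9413) = 1/(-4741/94 + 9413) = 1/(880081/94) = 94/880081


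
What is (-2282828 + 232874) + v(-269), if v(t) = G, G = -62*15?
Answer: -2050884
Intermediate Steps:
G = -930
v(t) = -930
(-2282828 + 232874) + v(-269) = (-2282828 + 232874) - 930 = -2049954 - 930 = -2050884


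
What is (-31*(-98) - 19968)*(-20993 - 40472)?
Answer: 1040602450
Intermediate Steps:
(-31*(-98) - 19968)*(-20993 - 40472) = (3038 - 19968)*(-61465) = -16930*(-61465) = 1040602450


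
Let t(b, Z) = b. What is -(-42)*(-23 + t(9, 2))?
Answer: -588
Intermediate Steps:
-(-42)*(-23 + t(9, 2)) = -(-42)*(-23 + 9) = -(-42)*(-14) = -1*588 = -588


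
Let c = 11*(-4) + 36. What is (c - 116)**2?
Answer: 15376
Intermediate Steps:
c = -8 (c = -44 + 36 = -8)
(c - 116)**2 = (-8 - 116)**2 = (-124)**2 = 15376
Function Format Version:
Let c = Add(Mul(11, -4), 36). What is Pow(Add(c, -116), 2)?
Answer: 15376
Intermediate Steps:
c = -8 (c = Add(-44, 36) = -8)
Pow(Add(c, -116), 2) = Pow(Add(-8, -116), 2) = Pow(-124, 2) = 15376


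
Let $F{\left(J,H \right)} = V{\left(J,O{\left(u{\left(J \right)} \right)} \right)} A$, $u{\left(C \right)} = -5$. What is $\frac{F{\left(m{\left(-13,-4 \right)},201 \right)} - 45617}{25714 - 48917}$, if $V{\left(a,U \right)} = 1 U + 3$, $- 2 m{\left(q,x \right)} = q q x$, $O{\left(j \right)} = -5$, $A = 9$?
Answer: $\frac{45635}{23203} \approx 1.9668$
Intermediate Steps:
$m{\left(q,x \right)} = - \frac{x q^{2}}{2}$ ($m{\left(q,x \right)} = - \frac{q q x}{2} = - \frac{q^{2} x}{2} = - \frac{x q^{2}}{2}$)
$V{\left(a,U \right)} = 3 + U$ ($V{\left(a,U \right)} = U + 3 = 3 + U$)
$F{\left(J,H \right)} = -18$ ($F{\left(J,H \right)} = \left(3 - 5\right) 9 = \left(-2\right) 9 = -18$)
$\frac{F{\left(m{\left(-13,-4 \right)},201 \right)} - 45617}{25714 - 48917} = \frac{-18 - 45617}{25714 - 48917} = - \frac{45635}{-23203} = \left(-45635\right) \left(- \frac{1}{23203}\right) = \frac{45635}{23203}$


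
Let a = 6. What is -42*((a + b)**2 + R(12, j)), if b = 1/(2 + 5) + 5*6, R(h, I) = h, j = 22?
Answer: -387582/7 ≈ -55369.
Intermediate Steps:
b = 211/7 (b = 1/7 + 30 = 211/7 ≈ 30.143)
-42*((a + b)**2 + R(12, j)) = -42*((6 + 211/7)**2 + 12) = -42*((253/7)**2 + 12) = -42*(64009/49 + 12) = -42*64597/49 = -387582/7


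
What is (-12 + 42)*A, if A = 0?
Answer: 0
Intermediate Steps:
(-12 + 42)*A = (-12 + 42)*0 = 30*0 = 0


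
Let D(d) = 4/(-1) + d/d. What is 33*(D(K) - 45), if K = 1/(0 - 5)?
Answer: -1584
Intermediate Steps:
K = -1/5 (K = 1/(-5) = -1/5 ≈ -0.20000)
D(d) = -3 (D(d) = 4*(-1) + 1 = -4 + 1 = -3)
33*(D(K) - 45) = 33*(-3 - 45) = 33*(-48) = -1584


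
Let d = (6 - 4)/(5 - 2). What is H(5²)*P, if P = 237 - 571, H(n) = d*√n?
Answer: -3340/3 ≈ -1113.3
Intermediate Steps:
d = ⅔ (d = 2/3 = 2*(⅓) = ⅔ ≈ 0.66667)
H(n) = 2*√n/3
P = -334
H(5²)*P = (2*√(5²)/3)*(-334) = (2*√25/3)*(-334) = ((⅔)*5)*(-334) = (10/3)*(-334) = -3340/3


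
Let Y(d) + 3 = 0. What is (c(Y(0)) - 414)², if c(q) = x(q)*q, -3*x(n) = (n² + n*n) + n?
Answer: 159201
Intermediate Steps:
x(n) = -2*n²/3 - n/3 (x(n) = -((n² + n*n) + n)/3 = -((n² + n²) + n)/3 = -(2*n² + n)/3 = -(n + 2*n²)/3 = -2*n²/3 - n/3)
Y(d) = -3 (Y(d) = -3 + 0 = -3)
c(q) = -q²*(1 + 2*q)/3 (c(q) = (-q*(1 + 2*q)/3)*q = -q²*(1 + 2*q)/3)
(c(Y(0)) - 414)² = ((⅓)*(-3)²*(-1 - 2*(-3)) - 414)² = ((⅓)*9*(-1 + 6) - 414)² = ((⅓)*9*5 - 414)² = (15 - 414)² = (-399)² = 159201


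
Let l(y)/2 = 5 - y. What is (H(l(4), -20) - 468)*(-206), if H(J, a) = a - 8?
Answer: 102176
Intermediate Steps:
l(y) = 10 - 2*y (l(y) = 2*(5 - y) = 10 - 2*y)
H(J, a) = -8 + a
(H(l(4), -20) - 468)*(-206) = ((-8 - 20) - 468)*(-206) = (-28 - 468)*(-206) = -496*(-206) = 102176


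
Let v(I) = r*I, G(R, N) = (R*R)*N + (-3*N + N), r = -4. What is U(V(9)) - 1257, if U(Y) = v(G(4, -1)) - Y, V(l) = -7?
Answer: -1194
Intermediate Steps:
G(R, N) = -2*N + N*R² (G(R, N) = R²*N - 2*N = N*R² - 2*N = -2*N + N*R²)
v(I) = -4*I
U(Y) = 56 - Y (U(Y) = -(-4)*(-2 + 4²) - Y = -(-4)*(-2 + 16) - Y = -(-4)*14 - Y = -4*(-14) - Y = 56 - Y)
U(V(9)) - 1257 = (56 - 1*(-7)) - 1257 = (56 + 7) - 1257 = 63 - 1257 = -1194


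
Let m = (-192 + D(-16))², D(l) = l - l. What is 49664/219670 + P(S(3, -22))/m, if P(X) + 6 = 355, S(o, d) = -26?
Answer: 953739263/4048957440 ≈ 0.23555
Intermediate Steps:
D(l) = 0
P(X) = 349 (P(X) = -6 + 355 = 349)
m = 36864 (m = (-192 + 0)² = (-192)² = 36864)
49664/219670 + P(S(3, -22))/m = 49664/219670 + 349/36864 = 49664*(1/219670) + 349*(1/36864) = 24832/109835 + 349/36864 = 953739263/4048957440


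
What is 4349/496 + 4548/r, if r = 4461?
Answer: 7218899/737552 ≈ 9.7876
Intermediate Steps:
4349/496 + 4548/r = 4349/496 + 4548/4461 = 4349*(1/496) + 4548*(1/4461) = 4349/496 + 1516/1487 = 7218899/737552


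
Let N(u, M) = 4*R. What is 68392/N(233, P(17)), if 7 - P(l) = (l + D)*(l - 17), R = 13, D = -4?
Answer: 17098/13 ≈ 1315.2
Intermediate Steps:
P(l) = 7 - (-17 + l)*(-4 + l) (P(l) = 7 - (l - 4)*(l - 17) = 7 - (-4 + l)*(-17 + l) = 7 - (-17 + l)*(-4 + l))
N(u, M) = 52 (N(u, M) = 4*13 = 52)
68392/N(233, P(17)) = 68392/52 = 68392*(1/52) = 17098/13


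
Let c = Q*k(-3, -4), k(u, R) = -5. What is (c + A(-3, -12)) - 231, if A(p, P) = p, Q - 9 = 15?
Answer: -354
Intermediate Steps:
Q = 24 (Q = 9 + 15 = 24)
c = -120 (c = 24*(-5) = -120)
(c + A(-3, -12)) - 231 = (-120 - 3) - 231 = -123 - 231 = -354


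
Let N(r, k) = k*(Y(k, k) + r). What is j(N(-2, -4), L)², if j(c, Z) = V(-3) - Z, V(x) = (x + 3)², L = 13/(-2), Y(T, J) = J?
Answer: 169/4 ≈ 42.250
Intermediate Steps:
L = -13/2 (L = 13*(-½) = -13/2 ≈ -6.5000)
V(x) = (3 + x)²
N(r, k) = k*(k + r)
j(c, Z) = -Z (j(c, Z) = (3 - 3)² - Z = 0² - Z = 0 - Z = -Z)
j(N(-2, -4), L)² = (-1*(-13/2))² = (13/2)² = 169/4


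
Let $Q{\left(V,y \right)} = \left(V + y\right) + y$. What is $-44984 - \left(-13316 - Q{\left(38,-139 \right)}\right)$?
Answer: $-31908$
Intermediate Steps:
$Q{\left(V,y \right)} = V + 2 y$
$-44984 - \left(-13316 - Q{\left(38,-139 \right)}\right) = -44984 - \left(-13316 - \left(38 + 2 \left(-139\right)\right)\right) = -44984 - \left(-13316 - \left(38 - 278\right)\right) = -44984 - \left(-13316 - -240\right) = -44984 - \left(-13316 + 240\right) = -44984 - -13076 = -44984 + 13076 = -31908$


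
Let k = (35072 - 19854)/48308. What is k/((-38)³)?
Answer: -7609/1325378288 ≈ -5.7410e-6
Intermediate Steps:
k = 7609/24154 (k = 15218*(1/48308) = 7609/24154 ≈ 0.31502)
k/((-38)³) = 7609/(24154*((-38)³)) = (7609/24154)/(-54872) = (7609/24154)*(-1/54872) = -7609/1325378288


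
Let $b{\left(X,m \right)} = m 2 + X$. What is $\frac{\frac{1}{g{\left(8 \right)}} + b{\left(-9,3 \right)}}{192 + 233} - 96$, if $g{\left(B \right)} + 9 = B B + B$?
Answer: $- \frac{2570588}{26775} \approx -96.007$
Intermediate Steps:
$b{\left(X,m \right)} = X + 2 m$ ($b{\left(X,m \right)} = 2 m + X = X + 2 m$)
$g{\left(B \right)} = -9 + B + B^{2}$ ($g{\left(B \right)} = -9 + \left(B B + B\right) = -9 + \left(B^{2} + B\right) = -9 + \left(B + B^{2}\right) = -9 + B + B^{2}$)
$\frac{\frac{1}{g{\left(8 \right)}} + b{\left(-9,3 \right)}}{192 + 233} - 96 = \frac{\frac{1}{-9 + 8 + 8^{2}} + \left(-9 + 2 \cdot 3\right)}{192 + 233} - 96 = \frac{\frac{1}{-9 + 8 + 64} + \left(-9 + 6\right)}{425} - 96 = \left(\frac{1}{63} - 3\right) \frac{1}{425} - 96 = \left(- \frac{188}{63}\right) \frac{1}{425} - 96 = - \frac{188}{26775} - 96 = - \frac{2570588}{26775}$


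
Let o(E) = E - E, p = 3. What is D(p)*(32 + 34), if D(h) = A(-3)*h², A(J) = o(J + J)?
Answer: 0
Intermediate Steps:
o(E) = 0
A(J) = 0
D(h) = 0 (D(h) = 0*h² = 0)
D(p)*(32 + 34) = 0*(32 + 34) = 0*66 = 0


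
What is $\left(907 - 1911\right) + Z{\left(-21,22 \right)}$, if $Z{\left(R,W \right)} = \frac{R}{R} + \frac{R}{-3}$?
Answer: $-996$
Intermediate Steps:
$Z{\left(R,W \right)} = 1 - \frac{R}{3}$ ($Z{\left(R,W \right)} = 1 + R \left(- \frac{1}{3}\right) = 1 - \frac{R}{3}$)
$\left(907 - 1911\right) + Z{\left(-21,22 \right)} = \left(907 - 1911\right) + \left(1 - -7\right) = \left(907 - 1911\right) + \left(1 + 7\right) = \left(907 - 1911\right) + 8 = -1004 + 8 = -996$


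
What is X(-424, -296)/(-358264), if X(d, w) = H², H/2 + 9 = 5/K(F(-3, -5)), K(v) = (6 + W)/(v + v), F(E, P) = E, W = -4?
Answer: -288/44783 ≈ -0.0064310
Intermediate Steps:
K(v) = 1/v (K(v) = (6 - 4)/(v + v) = 2/((2*v)) = 2*(1/(2*v)) = 1/v)
H = -48 (H = -18 + 2*(5/(1/(-3))) = -18 + 2*(5/(-⅓)) = -18 + 2*(5*(-3)) = -18 + 2*(-15) = -18 - 30 = -48)
X(d, w) = 2304 (X(d, w) = (-48)² = 2304)
X(-424, -296)/(-358264) = 2304/(-358264) = 2304*(-1/358264) = -288/44783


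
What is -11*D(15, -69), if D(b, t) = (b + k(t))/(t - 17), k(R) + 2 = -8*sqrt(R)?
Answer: 143/86 - 44*I*sqrt(69)/43 ≈ 1.6628 - 8.4998*I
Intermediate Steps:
k(R) = -2 - 8*sqrt(R)
D(b, t) = (-2 + b - 8*sqrt(t))/(-17 + t) (D(b, t) = (b + (-2 - 8*sqrt(t)))/(t - 17) = (-2 + b - 8*sqrt(t))/(-17 + t))
-11*D(15, -69) = -11*(-2 + 15 - 8*I*sqrt(69))/(-17 - 69) = -11*(-2 + 15 - 8*I*sqrt(69))/(-86) = -(-11)*(-2 + 15 - 8*I*sqrt(69))/86 = -(-11)*(13 - 8*I*sqrt(69))/86 = -11*(-13/86 + 4*I*sqrt(69)/43) = 143/86 - 44*I*sqrt(69)/43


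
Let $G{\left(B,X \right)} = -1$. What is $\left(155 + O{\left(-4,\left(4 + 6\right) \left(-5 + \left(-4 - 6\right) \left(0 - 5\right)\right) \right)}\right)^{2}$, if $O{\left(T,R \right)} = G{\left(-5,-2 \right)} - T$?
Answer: $24964$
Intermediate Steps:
$O{\left(T,R \right)} = -1 - T$
$\left(155 + O{\left(-4,\left(4 + 6\right) \left(-5 + \left(-4 - 6\right) \left(0 - 5\right)\right) \right)}\right)^{2} = \left(155 - -3\right)^{2} = \left(155 + \left(-1 + 4\right)\right)^{2} = \left(155 + 3\right)^{2} = 158^{2} = 24964$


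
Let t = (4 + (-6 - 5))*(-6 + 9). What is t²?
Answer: 441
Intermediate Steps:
t = -21 (t = (4 - 11)*3 = -7*3 = -21)
t² = (-21)² = 441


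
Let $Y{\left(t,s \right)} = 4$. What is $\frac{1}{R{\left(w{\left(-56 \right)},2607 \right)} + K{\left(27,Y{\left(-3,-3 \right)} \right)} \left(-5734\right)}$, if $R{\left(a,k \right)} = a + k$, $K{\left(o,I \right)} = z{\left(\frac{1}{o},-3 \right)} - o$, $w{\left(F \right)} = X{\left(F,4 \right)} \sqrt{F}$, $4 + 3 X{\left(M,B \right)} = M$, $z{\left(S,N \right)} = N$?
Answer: $\frac{174627}{30494611529} + \frac{40 i \sqrt{14}}{30494611529} \approx 5.7265 \cdot 10^{-6} + 4.908 \cdot 10^{-9} i$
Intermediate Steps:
$X{\left(M,B \right)} = - \frac{4}{3} + \frac{M}{3}$
$w{\left(F \right)} = \sqrt{F} \left(- \frac{4}{3} + \frac{F}{3}\right)$ ($w{\left(F \right)} = \left(- \frac{4}{3} + \frac{F}{3}\right) \sqrt{F} = \sqrt{F} \left(- \frac{4}{3} + \frac{F}{3}\right)$)
$K{\left(o,I \right)} = -3 - o$
$\frac{1}{R{\left(w{\left(-56 \right)},2607 \right)} + K{\left(27,Y{\left(-3,-3 \right)} \right)} \left(-5734\right)} = \frac{1}{\left(\frac{\sqrt{-56} \left(-4 - 56\right)}{3} + 2607\right) + \left(-3 - 27\right) \left(-5734\right)} = \frac{1}{\left(\frac{1}{3} \cdot 2 i \sqrt{14} \left(-60\right) + 2607\right) + \left(-3 - 27\right) \left(-5734\right)} = \frac{1}{\left(- 40 i \sqrt{14} + 2607\right) - -172020} = \frac{1}{\left(2607 - 40 i \sqrt{14}\right) + 172020} = \frac{1}{174627 - 40 i \sqrt{14}}$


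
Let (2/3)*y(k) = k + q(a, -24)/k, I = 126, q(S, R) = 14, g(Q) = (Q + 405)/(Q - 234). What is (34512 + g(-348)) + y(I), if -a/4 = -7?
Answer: 10098011/291 ≈ 34701.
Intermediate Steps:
a = 28 (a = -4*(-7) = 28)
g(Q) = (405 + Q)/(-234 + Q)
y(k) = 21/k + 3*k/2 (y(k) = 3*(k + 14/k)/2 = 21/k + 3*k/2)
(34512 + g(-348)) + y(I) = (34512 + (405 - 348)/(-234 - 348)) + (21/126 + (3/2)*126) = (34512 + 57/(-582)) + (21*(1/126) + 189) = (34512 - 1/582*57) + (⅙ + 189) = (34512 - 19/194) + 1135/6 = 6695309/194 + 1135/6 = 10098011/291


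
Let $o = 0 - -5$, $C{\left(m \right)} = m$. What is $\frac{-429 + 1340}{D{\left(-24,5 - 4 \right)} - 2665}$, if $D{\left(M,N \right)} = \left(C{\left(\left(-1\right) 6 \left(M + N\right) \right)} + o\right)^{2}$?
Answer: $\frac{911}{17784} \approx 0.051226$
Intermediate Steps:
$o = 5$ ($o = 0 + 5 = 5$)
$D{\left(M,N \right)} = \left(5 - 6 M - 6 N\right)^{2}$ ($D{\left(M,N \right)} = \left(\left(-1\right) 6 \left(M + N\right) + 5\right)^{2} = \left(- 6 \left(M + N\right) + 5\right)^{2} = \left(\left(- 6 M - 6 N\right) + 5\right)^{2} = \left(5 - 6 M - 6 N\right)^{2}$)
$\frac{-429 + 1340}{D{\left(-24,5 - 4 \right)} - 2665} = \frac{-429 + 1340}{\left(-5 + 6 \left(-24\right) + 6 \left(5 - 4\right)\right)^{2} - 2665} = \frac{911}{\left(-5 - 144 + 6 \left(5 - 4\right)\right)^{2} - 2665} = \frac{911}{\left(-5 - 144 + 6 \cdot 1\right)^{2} - 2665} = \frac{911}{\left(-5 - 144 + 6\right)^{2} - 2665} = \frac{911}{\left(-143\right)^{2} - 2665} = \frac{911}{20449 - 2665} = \frac{911}{17784}$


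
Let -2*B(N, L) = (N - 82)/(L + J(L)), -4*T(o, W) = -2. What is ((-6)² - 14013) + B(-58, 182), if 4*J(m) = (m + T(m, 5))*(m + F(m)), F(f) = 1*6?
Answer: -244862923/17519 ≈ -13977.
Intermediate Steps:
F(f) = 6
T(o, W) = ½ (T(o, W) = -¼*(-2) = ½)
J(m) = (½ + m)*(6 + m)/4 (J(m) = ((m + ½)*(m + 6))/4 = ((½ + m)*(6 + m))/4 = (½ + m)*(6 + m)/4)
B(N, L) = -(-82 + N)/(2*(¾ + L²/4 + 21*L/8)) (B(N, L) = -(N - 82)/(2*(L + (¾ + L²/4 + 13*L/8))) = -(-82 + N)/(2*(¾ + L²/4 + 21*L/8)))
((-6)² - 14013) + B(-58, 182) = ((-6)² - 14013) + 4*(82 - 1*(-58))/(6 + 2*182² + 21*182) = (36 - 14013) + 4*(82 + 58)/(6 + 2*33124 + 3822) = -13977 + 4*140/(6 + 66248 + 3822) = -13977 + 4*140/70076 = -13977 + 4*(1/70076)*140 = -13977 + 140/17519 = -244862923/17519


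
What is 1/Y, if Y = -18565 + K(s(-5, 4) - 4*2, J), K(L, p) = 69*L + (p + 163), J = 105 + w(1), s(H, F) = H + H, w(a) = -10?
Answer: -1/19549 ≈ -5.1154e-5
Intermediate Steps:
s(H, F) = 2*H
J = 95 (J = 105 - 10 = 95)
K(L, p) = 163 + p + 69*L (K(L, p) = 69*L + (163 + p) = 163 + p + 69*L)
Y = -19549 (Y = -18565 + (163 + 95 + 69*(2*(-5) - 4*2)) = -18565 + (163 + 95 + 69*(-10 - 8)) = -18565 + (163 + 95 + 69*(-18)) = -18565 + (163 + 95 - 1242) = -18565 - 984 = -19549)
1/Y = 1/(-19549) = -1/19549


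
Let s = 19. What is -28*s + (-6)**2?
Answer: -496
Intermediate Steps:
-28*s + (-6)**2 = -28*19 + (-6)**2 = -532 + 36 = -496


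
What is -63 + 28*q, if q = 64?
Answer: 1729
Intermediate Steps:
-63 + 28*q = -63 + 28*64 = -63 + 1792 = 1729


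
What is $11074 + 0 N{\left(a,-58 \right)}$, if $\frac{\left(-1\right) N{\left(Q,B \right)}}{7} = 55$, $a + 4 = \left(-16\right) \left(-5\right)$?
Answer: $11074$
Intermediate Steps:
$a = 76$ ($a = -4 - -80 = -4 + 80 = 76$)
$N{\left(Q,B \right)} = -385$ ($N{\left(Q,B \right)} = \left(-7\right) 55 = -385$)
$11074 + 0 N{\left(a,-58 \right)} = 11074 + 0 \left(-385\right) = 11074 + 0 = 11074$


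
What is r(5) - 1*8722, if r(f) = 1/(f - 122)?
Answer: -1020475/117 ≈ -8722.0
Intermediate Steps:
r(f) = 1/(-122 + f)
r(5) - 1*8722 = 1/(-122 + 5) - 1*8722 = 1/(-117) - 8722 = -1/117 - 8722 = -1020475/117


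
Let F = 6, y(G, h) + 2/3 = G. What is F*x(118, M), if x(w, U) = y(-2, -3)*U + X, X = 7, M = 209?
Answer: -3302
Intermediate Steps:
y(G, h) = -⅔ + G
x(w, U) = 7 - 8*U/3 (x(w, U) = (-⅔ - 2)*U + 7 = -8*U/3 + 7 = 7 - 8*U/3)
F*x(118, M) = 6*(7 - 8/3*209) = 6*(7 - 1672/3) = 6*(-1651/3) = -3302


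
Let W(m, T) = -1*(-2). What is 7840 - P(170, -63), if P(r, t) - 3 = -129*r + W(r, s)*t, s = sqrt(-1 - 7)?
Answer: 29893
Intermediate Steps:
s = 2*I*sqrt(2) (s = sqrt(-8) = 2*I*sqrt(2) ≈ 2.8284*I)
W(m, T) = 2
P(r, t) = 3 - 129*r + 2*t (P(r, t) = 3 + (-129*r + 2*t) = 3 - 129*r + 2*t)
7840 - P(170, -63) = 7840 - (3 - 129*170 + 2*(-63)) = 7840 - (3 - 21930 - 126) = 7840 - 1*(-22053) = 7840 + 22053 = 29893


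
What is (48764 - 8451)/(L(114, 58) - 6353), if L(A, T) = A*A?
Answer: 443/73 ≈ 6.0685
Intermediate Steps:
L(A, T) = A²
(48764 - 8451)/(L(114, 58) - 6353) = (48764 - 8451)/(114² - 6353) = 40313/(12996 - 6353) = 40313/6643 = 40313*(1/6643) = 443/73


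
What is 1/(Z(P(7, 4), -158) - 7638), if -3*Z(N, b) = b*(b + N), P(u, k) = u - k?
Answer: -3/47404 ≈ -6.3286e-5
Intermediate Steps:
Z(N, b) = -b*(N + b)/3 (Z(N, b) = -b*(b + N)/3 = -b*(N + b)/3)
1/(Z(P(7, 4), -158) - 7638) = 1/(-1/3*(-158)*((7 - 1*4) - 158) - 7638) = 1/(-1/3*(-158)*((7 - 4) - 158) - 7638) = 1/(-1/3*(-158)*(3 - 158) - 7638) = 1/(-1/3*(-158)*(-155) - 7638) = 1/(-24490/3 - 7638) = 1/(-47404/3) = -3/47404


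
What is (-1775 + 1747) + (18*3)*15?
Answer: 782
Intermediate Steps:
(-1775 + 1747) + (18*3)*15 = -28 + 54*15 = -28 + 810 = 782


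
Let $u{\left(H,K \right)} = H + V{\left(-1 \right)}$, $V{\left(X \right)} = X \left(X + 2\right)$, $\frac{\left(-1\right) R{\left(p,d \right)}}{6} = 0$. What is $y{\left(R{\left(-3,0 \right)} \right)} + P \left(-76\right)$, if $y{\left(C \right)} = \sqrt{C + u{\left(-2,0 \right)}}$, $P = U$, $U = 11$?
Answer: $-836 + i \sqrt{3} \approx -836.0 + 1.732 i$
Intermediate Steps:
$R{\left(p,d \right)} = 0$ ($R{\left(p,d \right)} = \left(-6\right) 0 = 0$)
$P = 11$
$V{\left(X \right)} = X \left(2 + X\right)$
$u{\left(H,K \right)} = -1 + H$ ($u{\left(H,K \right)} = H - \left(2 - 1\right) = H - 1 = -1 + H$)
$y{\left(C \right)} = \sqrt{-3 + C}$ ($y{\left(C \right)} = \sqrt{C - 3} = \sqrt{-3 + C}$)
$y{\left(R{\left(-3,0 \right)} \right)} + P \left(-76\right) = \sqrt{-3 + 0} + 11 \left(-76\right) = \sqrt{-3} - 836 = i \sqrt{3} - 836 = -836 + i \sqrt{3}$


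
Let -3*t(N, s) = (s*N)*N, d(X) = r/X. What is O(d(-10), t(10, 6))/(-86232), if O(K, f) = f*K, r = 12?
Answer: -10/3593 ≈ -0.0027832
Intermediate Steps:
d(X) = 12/X
t(N, s) = -s*N²/3 (t(N, s) = -s*N*N/3 = -N*s*N/3 = -s*N²/3)
O(K, f) = K*f
O(d(-10), t(10, 6))/(-86232) = ((12/(-10))*(-⅓*6*10²))/(-86232) = ((12*(-⅒))*(-⅓*6*100))*(-1/86232) = -6/5*(-200)*(-1/86232) = 240*(-1/86232) = -10/3593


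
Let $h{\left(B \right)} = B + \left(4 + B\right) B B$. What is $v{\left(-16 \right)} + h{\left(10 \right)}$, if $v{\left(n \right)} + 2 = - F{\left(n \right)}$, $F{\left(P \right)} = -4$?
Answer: $1412$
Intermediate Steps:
$v{\left(n \right)} = 2$ ($v{\left(n \right)} = -2 - -4 = -2 + 4 = 2$)
$h{\left(B \right)} = B + B^{2} \left(4 + B\right)$ ($h{\left(B \right)} = B + B \left(4 + B\right) B = B + B^{2} \left(4 + B\right)$)
$v{\left(-16 \right)} + h{\left(10 \right)} = 2 + 10 \left(1 + 10^{2} + 4 \cdot 10\right) = 2 + 10 \left(1 + 100 + 40\right) = 2 + 10 \cdot 141 = 2 + 1410 = 1412$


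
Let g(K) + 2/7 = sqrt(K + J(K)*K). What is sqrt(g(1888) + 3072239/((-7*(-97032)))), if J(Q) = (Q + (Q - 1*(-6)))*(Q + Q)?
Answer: sqrt(488731384050 + 461345242176*sqrt(1685138294))/339612 ≈ 405.22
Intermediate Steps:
J(Q) = 2*Q*(6 + 2*Q) (J(Q) = (Q + (Q + 6))*(2*Q) = (Q + (6 + Q))*(2*Q) = (6 + 2*Q)*(2*Q) = 2*Q*(6 + 2*Q))
g(K) = -2/7 + sqrt(K + 4*K**2*(3 + K)) (g(K) = -2/7 + sqrt(K + (4*K*(3 + K))*K) = -2/7 + sqrt(K + 4*K**2*(3 + K)))
sqrt(g(1888) + 3072239/((-7*(-97032)))) = sqrt((-2/7 + sqrt(1888*(1 + 4*1888*(3 + 1888)))) + 3072239/((-7*(-97032)))) = sqrt((-2/7 + sqrt(1888*(1 + 4*1888*1891))) + 3072239/679224) = sqrt((-2/7 + sqrt(1888*(1 + 14280832))) + 3072239*(1/679224)) = sqrt((-2/7 + sqrt(1888*14280833)) + 3072239/679224) = sqrt((-2/7 + sqrt(26962212704)) + 3072239/679224) = sqrt((-2/7 + 4*sqrt(1685138294)) + 3072239/679224) = sqrt(2878175/679224 + 4*sqrt(1685138294))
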